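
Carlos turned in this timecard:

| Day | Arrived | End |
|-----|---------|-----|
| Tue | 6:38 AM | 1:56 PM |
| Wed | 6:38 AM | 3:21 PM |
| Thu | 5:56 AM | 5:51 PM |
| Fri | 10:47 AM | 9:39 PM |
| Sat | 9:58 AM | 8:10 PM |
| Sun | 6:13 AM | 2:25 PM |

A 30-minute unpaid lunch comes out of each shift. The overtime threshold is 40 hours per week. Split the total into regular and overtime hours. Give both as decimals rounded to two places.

Tue: 6:38 AM–1:56 PM = 7 h 18 min; less 30 min break → 6 h 48 min
Wed: 6:38 AM–3:21 PM = 8 h 43 min; less 30 min break → 8 h 13 min
Thu: 5:56 AM–5:51 PM = 11 h 55 min; less 30 min break → 11 h 25 min
Fri: 10:47 AM–9:39 PM = 10 h 52 min; less 30 min break → 10 h 22 min
Sat: 9:58 AM–8:10 PM = 10 h 12 min; less 30 min break → 9 h 42 min
Sun: 6:13 AM–2:25 PM = 8 h 12 min; less 30 min break → 7 h 42 min
Total worked: 54 h 12 min = 54.20 h.
Threshold 40 h → overtime 14 h 12 min, regular 40 h 0 min.

Regular 40.00 hours, overtime 14.20 hours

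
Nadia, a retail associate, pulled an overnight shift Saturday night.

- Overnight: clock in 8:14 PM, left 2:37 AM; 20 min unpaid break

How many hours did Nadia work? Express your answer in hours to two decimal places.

Overnight: 8:14 PM → midnight = 3 h 46 min; midnight → 2:37 AM = 2 h 37 min; span 6 h 23 min; less 20 min break → 6 h 3 min

6.05 hours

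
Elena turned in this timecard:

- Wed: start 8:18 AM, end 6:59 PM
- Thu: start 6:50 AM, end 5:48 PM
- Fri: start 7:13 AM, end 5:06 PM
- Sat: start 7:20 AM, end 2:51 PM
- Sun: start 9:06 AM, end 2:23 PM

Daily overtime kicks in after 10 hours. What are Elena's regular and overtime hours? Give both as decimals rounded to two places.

Wed: 8:18 AM–6:59 PM = 10 h 41 min
Thu: 6:50 AM–5:48 PM = 10 h 58 min
Fri: 7:13 AM–5:06 PM = 9 h 53 min
Sat: 7:20 AM–2:51 PM = 7 h 31 min
Sun: 9:06 AM–2:23 PM = 5 h 17 min
Wed reg 10 h 0 min / OT 0 h 41 min; Thu reg 10 h 0 min / OT 0 h 58 min; Fri reg 9 h 53 min / OT 0 h 0 min; Sat reg 7 h 31 min / OT 0 h 0 min; Sun reg 5 h 17 min / OT 0 h 0 min.
Totals: regular 42 h 41 min, overtime 1 h 39 min.

Regular 42.68 hours, overtime 1.65 hours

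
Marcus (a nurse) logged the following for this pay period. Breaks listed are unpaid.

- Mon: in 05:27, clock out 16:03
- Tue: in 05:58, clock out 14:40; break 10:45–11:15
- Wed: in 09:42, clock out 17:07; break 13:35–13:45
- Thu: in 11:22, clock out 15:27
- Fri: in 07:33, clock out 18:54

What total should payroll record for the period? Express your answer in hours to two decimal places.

41.48 hours

Mon: 05:27–16:03 = 10 h 36 min
Tue: 05:58–14:40 = 8 h 42 min; less 30 min break → 8 h 12 min
Wed: 09:42–17:07 = 7 h 25 min; less 10 min break → 7 h 15 min
Thu: 11:22–15:27 = 4 h 5 min
Fri: 07:33–18:54 = 11 h 21 min
Total: 10 h 36 min + 8 h 12 min + 7 h 15 min + 4 h 5 min + 11 h 21 min = 41 h 29 min.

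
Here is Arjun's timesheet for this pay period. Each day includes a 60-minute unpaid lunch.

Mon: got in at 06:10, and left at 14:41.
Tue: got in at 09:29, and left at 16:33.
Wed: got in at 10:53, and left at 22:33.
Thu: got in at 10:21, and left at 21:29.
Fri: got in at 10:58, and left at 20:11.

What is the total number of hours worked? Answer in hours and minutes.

Mon: 06:10–14:41 = 8 h 31 min; less 60 min break → 7 h 31 min
Tue: 09:29–16:33 = 7 h 4 min; less 60 min break → 6 h 4 min
Wed: 10:53–22:33 = 11 h 40 min; less 60 min break → 10 h 40 min
Thu: 10:21–21:29 = 11 h 8 min; less 60 min break → 10 h 8 min
Fri: 10:58–20:11 = 9 h 13 min; less 60 min break → 8 h 13 min
Total: 7 h 31 min + 6 h 4 min + 10 h 40 min + 10 h 8 min + 8 h 13 min = 42 h 36 min.

42 h 36 min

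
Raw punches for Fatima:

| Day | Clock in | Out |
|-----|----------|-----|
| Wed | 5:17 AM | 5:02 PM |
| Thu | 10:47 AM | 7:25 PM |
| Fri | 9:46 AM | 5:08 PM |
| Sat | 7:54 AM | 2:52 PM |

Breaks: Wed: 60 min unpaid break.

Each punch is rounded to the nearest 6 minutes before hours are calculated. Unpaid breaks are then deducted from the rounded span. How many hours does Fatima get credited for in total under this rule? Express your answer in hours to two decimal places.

33.60 hours

Wed: in 5:17 AM→5:18 AM, out 5:02 PM→5:00 PM; 11 h 42 min − 60 min = 10 h 42 min
Thu: in 10:47 AM→10:48 AM, out 7:25 PM→7:24 PM; 8 h 36 min
Fri: in 9:46 AM→9:48 AM, out 5:08 PM→5:06 PM; 7 h 18 min
Sat: in 7:54 AM→7:54 AM, out 2:52 PM→2:54 PM; 7 h 0 min
Total credited: 33 h 36 min.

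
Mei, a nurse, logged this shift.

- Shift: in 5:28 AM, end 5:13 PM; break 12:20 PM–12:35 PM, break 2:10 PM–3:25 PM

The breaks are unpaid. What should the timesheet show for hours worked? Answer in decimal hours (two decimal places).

Shift: 5:28 AM–5:13 PM = 11 h 45 min; less 90 min break → 10 h 15 min

10.25 hours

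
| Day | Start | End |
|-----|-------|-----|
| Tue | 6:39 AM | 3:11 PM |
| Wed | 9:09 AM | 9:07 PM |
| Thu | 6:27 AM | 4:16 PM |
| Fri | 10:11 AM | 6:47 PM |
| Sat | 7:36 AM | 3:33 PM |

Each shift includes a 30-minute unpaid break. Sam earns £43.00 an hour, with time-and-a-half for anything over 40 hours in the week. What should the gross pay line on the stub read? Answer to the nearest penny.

Tue: 6:39 AM–3:11 PM = 8 h 32 min; less 30 min break → 8 h 2 min
Wed: 9:09 AM–9:07 PM = 11 h 58 min; less 30 min break → 11 h 28 min
Thu: 6:27 AM–4:16 PM = 9 h 49 min; less 30 min break → 9 h 19 min
Fri: 10:11 AM–6:47 PM = 8 h 36 min; less 30 min break → 8 h 6 min
Sat: 7:36 AM–3:33 PM = 7 h 57 min; less 30 min break → 7 h 27 min
Total worked: 44 h 22 min = 2662 min.
Regular 40 h 0 min = 2400 min at £43.00/h; overtime 4 h 22 min = 262 min at £64.50/h.
Pay = (2400 × £43.00 + 262 × £64.50) ÷ 60 = £2001.65.

£2001.65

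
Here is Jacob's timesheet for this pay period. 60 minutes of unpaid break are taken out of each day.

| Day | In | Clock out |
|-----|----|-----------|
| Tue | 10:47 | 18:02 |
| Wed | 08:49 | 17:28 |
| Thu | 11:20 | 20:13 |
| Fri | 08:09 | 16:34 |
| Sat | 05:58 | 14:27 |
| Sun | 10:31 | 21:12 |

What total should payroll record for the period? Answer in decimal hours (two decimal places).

46.37 hours

Tue: 10:47–18:02 = 7 h 15 min; less 60 min break → 6 h 15 min
Wed: 08:49–17:28 = 8 h 39 min; less 60 min break → 7 h 39 min
Thu: 11:20–20:13 = 8 h 53 min; less 60 min break → 7 h 53 min
Fri: 08:09–16:34 = 8 h 25 min; less 60 min break → 7 h 25 min
Sat: 05:58–14:27 = 8 h 29 min; less 60 min break → 7 h 29 min
Sun: 10:31–21:12 = 10 h 41 min; less 60 min break → 9 h 41 min
Total: 6 h 15 min + 7 h 39 min + 7 h 53 min + 7 h 25 min + 7 h 29 min + 9 h 41 min = 46 h 22 min.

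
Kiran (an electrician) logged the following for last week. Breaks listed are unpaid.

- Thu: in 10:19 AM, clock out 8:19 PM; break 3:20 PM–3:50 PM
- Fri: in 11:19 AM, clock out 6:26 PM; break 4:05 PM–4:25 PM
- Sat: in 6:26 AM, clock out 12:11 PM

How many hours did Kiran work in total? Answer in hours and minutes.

22 h 2 min

Thu: 10:19 AM–8:19 PM = 10 h 0 min; less 30 min break → 9 h 30 min
Fri: 11:19 AM–6:26 PM = 7 h 7 min; less 20 min break → 6 h 47 min
Sat: 6:26 AM–12:11 PM = 5 h 45 min
Total: 9 h 30 min + 6 h 47 min + 5 h 45 min = 22 h 2 min.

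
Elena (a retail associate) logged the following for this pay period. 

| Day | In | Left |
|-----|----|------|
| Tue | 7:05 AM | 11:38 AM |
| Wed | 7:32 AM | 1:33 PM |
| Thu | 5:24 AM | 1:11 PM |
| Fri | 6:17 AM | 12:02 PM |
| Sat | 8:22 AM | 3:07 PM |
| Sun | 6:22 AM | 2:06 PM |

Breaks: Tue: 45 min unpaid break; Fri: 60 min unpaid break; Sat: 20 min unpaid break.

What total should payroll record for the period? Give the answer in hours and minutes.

Tue: 7:05 AM–11:38 AM = 4 h 33 min; less 45 min break → 3 h 48 min
Wed: 7:32 AM–1:33 PM = 6 h 1 min
Thu: 5:24 AM–1:11 PM = 7 h 47 min
Fri: 6:17 AM–12:02 PM = 5 h 45 min; less 60 min break → 4 h 45 min
Sat: 8:22 AM–3:07 PM = 6 h 45 min; less 20 min break → 6 h 25 min
Sun: 6:22 AM–2:06 PM = 7 h 44 min
Total: 3 h 48 min + 6 h 1 min + 7 h 47 min + 4 h 45 min + 6 h 25 min + 7 h 44 min = 36 h 30 min.

36 h 30 min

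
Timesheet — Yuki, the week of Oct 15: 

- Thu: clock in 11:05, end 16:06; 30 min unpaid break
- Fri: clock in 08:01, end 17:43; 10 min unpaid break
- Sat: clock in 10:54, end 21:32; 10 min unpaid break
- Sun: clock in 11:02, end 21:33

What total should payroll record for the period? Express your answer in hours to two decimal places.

35.03 hours

Thu: 11:05–16:06 = 5 h 1 min; less 30 min break → 4 h 31 min
Fri: 08:01–17:43 = 9 h 42 min; less 10 min break → 9 h 32 min
Sat: 10:54–21:32 = 10 h 38 min; less 10 min break → 10 h 28 min
Sun: 11:02–21:33 = 10 h 31 min
Total: 4 h 31 min + 9 h 32 min + 10 h 28 min + 10 h 31 min = 35 h 2 min.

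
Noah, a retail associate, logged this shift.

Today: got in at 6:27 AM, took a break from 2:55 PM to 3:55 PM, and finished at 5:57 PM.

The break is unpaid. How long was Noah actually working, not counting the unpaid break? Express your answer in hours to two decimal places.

10.50 hours

Today: 6:27 AM–5:57 PM = 11 h 30 min; less 60 min break → 10 h 30 min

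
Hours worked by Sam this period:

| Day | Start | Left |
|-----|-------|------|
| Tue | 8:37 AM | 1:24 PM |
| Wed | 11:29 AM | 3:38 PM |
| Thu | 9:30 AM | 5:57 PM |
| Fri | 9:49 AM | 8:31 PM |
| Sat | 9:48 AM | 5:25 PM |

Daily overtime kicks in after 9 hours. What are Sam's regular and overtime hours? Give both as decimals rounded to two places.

Tue: 8:37 AM–1:24 PM = 4 h 47 min
Wed: 11:29 AM–3:38 PM = 4 h 9 min
Thu: 9:30 AM–5:57 PM = 8 h 27 min
Fri: 9:49 AM–8:31 PM = 10 h 42 min
Sat: 9:48 AM–5:25 PM = 7 h 37 min
Tue reg 4 h 47 min / OT 0 h 0 min; Wed reg 4 h 9 min / OT 0 h 0 min; Thu reg 8 h 27 min / OT 0 h 0 min; Fri reg 9 h 0 min / OT 1 h 42 min; Sat reg 7 h 37 min / OT 0 h 0 min.
Totals: regular 34 h 0 min, overtime 1 h 42 min.

Regular 34.00 hours, overtime 1.70 hours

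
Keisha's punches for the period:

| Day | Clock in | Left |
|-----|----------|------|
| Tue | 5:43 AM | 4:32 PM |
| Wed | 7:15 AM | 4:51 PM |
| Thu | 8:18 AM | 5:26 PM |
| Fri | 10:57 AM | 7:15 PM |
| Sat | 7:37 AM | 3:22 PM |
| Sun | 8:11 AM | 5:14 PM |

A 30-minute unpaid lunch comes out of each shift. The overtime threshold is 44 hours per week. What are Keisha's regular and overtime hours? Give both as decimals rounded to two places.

Regular 44.00 hours, overtime 7.65 hours

Tue: 5:43 AM–4:32 PM = 10 h 49 min; less 30 min break → 10 h 19 min
Wed: 7:15 AM–4:51 PM = 9 h 36 min; less 30 min break → 9 h 6 min
Thu: 8:18 AM–5:26 PM = 9 h 8 min; less 30 min break → 8 h 38 min
Fri: 10:57 AM–7:15 PM = 8 h 18 min; less 30 min break → 7 h 48 min
Sat: 7:37 AM–3:22 PM = 7 h 45 min; less 30 min break → 7 h 15 min
Sun: 8:11 AM–5:14 PM = 9 h 3 min; less 30 min break → 8 h 33 min
Total worked: 51 h 39 min = 51.65 h.
Threshold 44 h → overtime 7 h 39 min, regular 44 h 0 min.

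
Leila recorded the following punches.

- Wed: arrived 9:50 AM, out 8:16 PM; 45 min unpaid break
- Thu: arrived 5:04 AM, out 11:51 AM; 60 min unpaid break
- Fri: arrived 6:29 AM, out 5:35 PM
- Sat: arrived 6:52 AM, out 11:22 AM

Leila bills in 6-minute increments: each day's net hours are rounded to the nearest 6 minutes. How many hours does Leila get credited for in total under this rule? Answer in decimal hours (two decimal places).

Wed: 9:50 AM–8:16 PM = 10 h 26 min − 45 min = 9 h 41 min → rounds to 9 h 42 min
Thu: 5:04 AM–11:51 AM = 6 h 47 min − 60 min = 5 h 47 min → rounds to 5 h 48 min
Fri: 6:29 AM–5:35 PM = 11 h 6 min → rounds to 11 h 6 min
Sat: 6:52 AM–11:22 AM = 4 h 30 min → rounds to 4 h 30 min
Total credited: 31 h 6 min.

31.10 hours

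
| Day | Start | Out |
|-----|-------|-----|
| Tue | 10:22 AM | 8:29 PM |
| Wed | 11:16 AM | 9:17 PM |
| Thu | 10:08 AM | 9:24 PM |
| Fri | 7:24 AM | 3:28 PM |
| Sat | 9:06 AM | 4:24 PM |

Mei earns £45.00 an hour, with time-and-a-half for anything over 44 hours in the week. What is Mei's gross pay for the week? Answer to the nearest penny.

£2166.75

Tue: 10:22 AM–8:29 PM = 10 h 7 min
Wed: 11:16 AM–9:17 PM = 10 h 1 min
Thu: 10:08 AM–9:24 PM = 11 h 16 min
Fri: 7:24 AM–3:28 PM = 8 h 4 min
Sat: 9:06 AM–4:24 PM = 7 h 18 min
Total worked: 46 h 46 min = 2806 min.
Regular 44 h 0 min = 2640 min at £45.00/h; overtime 2 h 46 min = 166 min at £67.50/h.
Pay = (2640 × £45.00 + 166 × £67.50) ÷ 60 = £2166.75.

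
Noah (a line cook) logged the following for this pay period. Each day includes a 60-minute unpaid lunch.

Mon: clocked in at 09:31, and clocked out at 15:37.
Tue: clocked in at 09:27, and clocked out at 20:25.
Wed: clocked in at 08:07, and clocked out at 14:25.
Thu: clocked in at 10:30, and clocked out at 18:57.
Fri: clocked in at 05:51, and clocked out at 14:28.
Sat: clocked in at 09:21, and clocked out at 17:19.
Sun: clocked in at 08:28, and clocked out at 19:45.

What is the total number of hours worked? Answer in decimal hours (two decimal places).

52.68 hours

Mon: 09:31–15:37 = 6 h 6 min; less 60 min break → 5 h 6 min
Tue: 09:27–20:25 = 10 h 58 min; less 60 min break → 9 h 58 min
Wed: 08:07–14:25 = 6 h 18 min; less 60 min break → 5 h 18 min
Thu: 10:30–18:57 = 8 h 27 min; less 60 min break → 7 h 27 min
Fri: 05:51–14:28 = 8 h 37 min; less 60 min break → 7 h 37 min
Sat: 09:21–17:19 = 7 h 58 min; less 60 min break → 6 h 58 min
Sun: 08:28–19:45 = 11 h 17 min; less 60 min break → 10 h 17 min
Total: 5 h 6 min + 9 h 58 min + 5 h 18 min + 7 h 27 min + 7 h 37 min + 6 h 58 min + 10 h 17 min = 52 h 41 min.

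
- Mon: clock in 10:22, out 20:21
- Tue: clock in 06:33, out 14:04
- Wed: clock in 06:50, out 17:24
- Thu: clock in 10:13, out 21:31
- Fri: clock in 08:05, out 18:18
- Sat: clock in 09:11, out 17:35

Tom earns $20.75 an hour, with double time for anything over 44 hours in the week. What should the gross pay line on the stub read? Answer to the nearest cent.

Mon: 10:22–20:21 = 9 h 59 min
Tue: 06:33–14:04 = 7 h 31 min
Wed: 06:50–17:24 = 10 h 34 min
Thu: 10:13–21:31 = 11 h 18 min
Fri: 08:05–18:18 = 10 h 13 min
Sat: 09:11–17:35 = 8 h 24 min
Total worked: 57 h 59 min = 3479 min.
Regular 44 h 0 min = 2640 min at $20.75/h; overtime 13 h 59 min = 839 min at $41.50/h.
Pay = (2640 × $20.75 + 839 × $41.50) ÷ 60 = $1493.31.

$1493.31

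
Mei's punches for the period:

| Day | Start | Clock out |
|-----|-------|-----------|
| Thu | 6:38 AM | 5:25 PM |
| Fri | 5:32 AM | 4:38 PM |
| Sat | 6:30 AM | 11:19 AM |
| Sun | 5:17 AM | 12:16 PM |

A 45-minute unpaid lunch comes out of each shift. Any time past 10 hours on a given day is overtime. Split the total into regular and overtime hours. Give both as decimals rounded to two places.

Thu: 6:38 AM–5:25 PM = 10 h 47 min; less 45 min break → 10 h 2 min
Fri: 5:32 AM–4:38 PM = 11 h 6 min; less 45 min break → 10 h 21 min
Sat: 6:30 AM–11:19 AM = 4 h 49 min; less 45 min break → 4 h 4 min
Sun: 5:17 AM–12:16 PM = 6 h 59 min; less 45 min break → 6 h 14 min
Thu reg 10 h 0 min / OT 0 h 2 min; Fri reg 10 h 0 min / OT 0 h 21 min; Sat reg 4 h 4 min / OT 0 h 0 min; Sun reg 6 h 14 min / OT 0 h 0 min.
Totals: regular 30 h 18 min, overtime 0 h 23 min.

Regular 30.30 hours, overtime 0.38 hours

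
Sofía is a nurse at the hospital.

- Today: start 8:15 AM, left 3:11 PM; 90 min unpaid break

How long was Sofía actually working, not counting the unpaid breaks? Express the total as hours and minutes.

Today: 8:15 AM–3:11 PM = 6 h 56 min; less 90 min break → 5 h 26 min

5 h 26 min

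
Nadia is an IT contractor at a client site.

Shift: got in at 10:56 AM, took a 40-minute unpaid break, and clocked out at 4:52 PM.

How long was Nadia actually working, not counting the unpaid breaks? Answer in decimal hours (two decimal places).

Shift: 10:56 AM–4:52 PM = 5 h 56 min; less 40 min break → 5 h 16 min

5.27 hours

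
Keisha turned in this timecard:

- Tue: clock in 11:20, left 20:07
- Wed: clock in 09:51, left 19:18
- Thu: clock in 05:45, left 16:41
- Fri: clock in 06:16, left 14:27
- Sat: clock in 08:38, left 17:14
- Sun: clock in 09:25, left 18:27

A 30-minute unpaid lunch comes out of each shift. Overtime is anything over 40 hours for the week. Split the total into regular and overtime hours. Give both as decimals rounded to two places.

Regular 40.00 hours, overtime 11.98 hours

Tue: 11:20–20:07 = 8 h 47 min; less 30 min break → 8 h 17 min
Wed: 09:51–19:18 = 9 h 27 min; less 30 min break → 8 h 57 min
Thu: 05:45–16:41 = 10 h 56 min; less 30 min break → 10 h 26 min
Fri: 06:16–14:27 = 8 h 11 min; less 30 min break → 7 h 41 min
Sat: 08:38–17:14 = 8 h 36 min; less 30 min break → 8 h 6 min
Sun: 09:25–18:27 = 9 h 2 min; less 30 min break → 8 h 32 min
Total worked: 51 h 59 min = 51.98 h.
Threshold 40 h → overtime 11 h 59 min, regular 40 h 0 min.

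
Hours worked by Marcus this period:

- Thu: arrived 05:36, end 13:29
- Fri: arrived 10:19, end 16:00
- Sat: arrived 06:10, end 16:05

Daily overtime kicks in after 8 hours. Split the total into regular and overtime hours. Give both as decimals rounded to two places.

Thu: 05:36–13:29 = 7 h 53 min
Fri: 10:19–16:00 = 5 h 41 min
Sat: 06:10–16:05 = 9 h 55 min
Thu reg 7 h 53 min / OT 0 h 0 min; Fri reg 5 h 41 min / OT 0 h 0 min; Sat reg 8 h 0 min / OT 1 h 55 min.
Totals: regular 21 h 34 min, overtime 1 h 55 min.

Regular 21.57 hours, overtime 1.92 hours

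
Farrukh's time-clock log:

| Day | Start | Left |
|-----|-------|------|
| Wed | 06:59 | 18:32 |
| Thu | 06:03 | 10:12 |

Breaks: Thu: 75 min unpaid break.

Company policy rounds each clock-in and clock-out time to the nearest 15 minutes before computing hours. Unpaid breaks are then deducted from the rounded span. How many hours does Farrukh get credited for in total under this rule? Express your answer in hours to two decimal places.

Wed: in 06:59→07:00, out 18:32→18:30; 11 h 30 min
Thu: in 06:03→06:00, out 10:12→10:15; 4 h 15 min − 75 min = 3 h 0 min
Total credited: 14 h 30 min.

14.50 hours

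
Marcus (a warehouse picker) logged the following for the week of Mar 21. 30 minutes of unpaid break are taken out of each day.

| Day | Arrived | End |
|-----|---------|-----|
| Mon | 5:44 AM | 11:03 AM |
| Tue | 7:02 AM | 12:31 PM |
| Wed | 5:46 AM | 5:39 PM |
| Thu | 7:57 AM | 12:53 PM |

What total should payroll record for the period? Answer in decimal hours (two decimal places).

Mon: 5:44 AM–11:03 AM = 5 h 19 min; less 30 min break → 4 h 49 min
Tue: 7:02 AM–12:31 PM = 5 h 29 min; less 30 min break → 4 h 59 min
Wed: 5:46 AM–5:39 PM = 11 h 53 min; less 30 min break → 11 h 23 min
Thu: 7:57 AM–12:53 PM = 4 h 56 min; less 30 min break → 4 h 26 min
Total: 4 h 49 min + 4 h 59 min + 11 h 23 min + 4 h 26 min = 25 h 37 min.

25.62 hours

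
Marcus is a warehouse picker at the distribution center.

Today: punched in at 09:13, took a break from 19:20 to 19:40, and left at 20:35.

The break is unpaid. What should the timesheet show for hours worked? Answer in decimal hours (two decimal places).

11.03 hours

Today: 09:13–20:35 = 11 h 22 min; less 20 min break → 11 h 2 min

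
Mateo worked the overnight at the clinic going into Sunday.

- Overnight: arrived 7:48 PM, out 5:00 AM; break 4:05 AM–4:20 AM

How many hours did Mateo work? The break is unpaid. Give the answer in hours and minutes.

Overnight: 7:48 PM → midnight = 4 h 12 min; midnight → 5:00 AM = 5 h 0 min; span 9 h 12 min; less 15 min break → 8 h 57 min

8 h 57 min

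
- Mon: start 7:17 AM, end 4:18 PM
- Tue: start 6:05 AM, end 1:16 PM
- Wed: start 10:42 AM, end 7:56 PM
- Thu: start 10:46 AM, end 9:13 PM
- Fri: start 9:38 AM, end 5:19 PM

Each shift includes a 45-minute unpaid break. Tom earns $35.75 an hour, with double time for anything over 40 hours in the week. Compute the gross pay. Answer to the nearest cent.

Mon: 7:17 AM–4:18 PM = 9 h 1 min; less 45 min break → 8 h 16 min
Tue: 6:05 AM–1:16 PM = 7 h 11 min; less 45 min break → 6 h 26 min
Wed: 10:42 AM–7:56 PM = 9 h 14 min; less 45 min break → 8 h 29 min
Thu: 10:46 AM–9:13 PM = 10 h 27 min; less 45 min break → 9 h 42 min
Fri: 9:38 AM–5:19 PM = 7 h 41 min; less 45 min break → 6 h 56 min
Total worked: 39 h 49 min = 2389 min.
Regular 39 h 49 min = 2389 min at $35.75/h; overtime 0 h 0 min = 0 min at $71.50/h.
Pay = (2389 × $35.75 + 0 × $71.50) ÷ 60 = $1423.45.

$1423.45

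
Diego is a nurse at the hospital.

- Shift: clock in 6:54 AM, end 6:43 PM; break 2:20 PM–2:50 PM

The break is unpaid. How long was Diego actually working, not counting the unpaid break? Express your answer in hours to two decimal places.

11.32 hours

Shift: 6:54 AM–6:43 PM = 11 h 49 min; less 30 min break → 11 h 19 min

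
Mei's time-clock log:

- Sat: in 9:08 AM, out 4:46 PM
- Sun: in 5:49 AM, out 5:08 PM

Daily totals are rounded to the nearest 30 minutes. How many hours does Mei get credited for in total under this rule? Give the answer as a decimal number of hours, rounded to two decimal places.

Sat: 9:08 AM–4:46 PM = 7 h 38 min → rounds to 7 h 30 min
Sun: 5:49 AM–5:08 PM = 11 h 19 min → rounds to 11 h 30 min
Total credited: 19 h 0 min.

19.00 hours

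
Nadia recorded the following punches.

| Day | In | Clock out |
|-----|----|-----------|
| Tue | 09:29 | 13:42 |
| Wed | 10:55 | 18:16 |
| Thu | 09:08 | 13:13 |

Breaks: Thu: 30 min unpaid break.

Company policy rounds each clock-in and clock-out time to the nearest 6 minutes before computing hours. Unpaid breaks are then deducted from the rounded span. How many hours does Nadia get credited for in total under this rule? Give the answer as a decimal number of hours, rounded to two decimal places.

Tue: in 09:29→09:30, out 13:42→13:42; 4 h 12 min
Wed: in 10:55→10:54, out 18:16→18:18; 7 h 24 min
Thu: in 09:08→09:06, out 13:13→13:12; 4 h 6 min − 30 min = 3 h 36 min
Total credited: 15 h 12 min.

15.20 hours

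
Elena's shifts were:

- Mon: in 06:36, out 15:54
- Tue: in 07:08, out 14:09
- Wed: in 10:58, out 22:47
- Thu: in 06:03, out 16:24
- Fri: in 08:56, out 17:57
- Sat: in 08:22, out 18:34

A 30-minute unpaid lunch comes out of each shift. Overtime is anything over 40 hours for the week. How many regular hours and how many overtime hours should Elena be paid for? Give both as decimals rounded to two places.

Mon: 06:36–15:54 = 9 h 18 min; less 30 min break → 8 h 48 min
Tue: 07:08–14:09 = 7 h 1 min; less 30 min break → 6 h 31 min
Wed: 10:58–22:47 = 11 h 49 min; less 30 min break → 11 h 19 min
Thu: 06:03–16:24 = 10 h 21 min; less 30 min break → 9 h 51 min
Fri: 08:56–17:57 = 9 h 1 min; less 30 min break → 8 h 31 min
Sat: 08:22–18:34 = 10 h 12 min; less 30 min break → 9 h 42 min
Total worked: 54 h 42 min = 54.70 h.
Threshold 40 h → overtime 14 h 42 min, regular 40 h 0 min.

Regular 40.00 hours, overtime 14.70 hours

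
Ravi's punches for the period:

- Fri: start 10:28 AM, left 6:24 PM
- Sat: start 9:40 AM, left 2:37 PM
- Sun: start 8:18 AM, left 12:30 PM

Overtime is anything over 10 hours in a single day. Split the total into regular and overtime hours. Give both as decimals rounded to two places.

Regular 17.08 hours, overtime 0.00 hours

Fri: 10:28 AM–6:24 PM = 7 h 56 min
Sat: 9:40 AM–2:37 PM = 4 h 57 min
Sun: 8:18 AM–12:30 PM = 4 h 12 min
Fri reg 7 h 56 min / OT 0 h 0 min; Sat reg 4 h 57 min / OT 0 h 0 min; Sun reg 4 h 12 min / OT 0 h 0 min.
Totals: regular 17 h 5 min, overtime 0 h 0 min.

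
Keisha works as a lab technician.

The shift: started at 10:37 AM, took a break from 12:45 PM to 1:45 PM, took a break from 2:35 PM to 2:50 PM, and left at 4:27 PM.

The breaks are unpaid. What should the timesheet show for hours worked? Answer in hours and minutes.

4 h 35 min

The shift: 10:37 AM–4:27 PM = 5 h 50 min; less 75 min break → 4 h 35 min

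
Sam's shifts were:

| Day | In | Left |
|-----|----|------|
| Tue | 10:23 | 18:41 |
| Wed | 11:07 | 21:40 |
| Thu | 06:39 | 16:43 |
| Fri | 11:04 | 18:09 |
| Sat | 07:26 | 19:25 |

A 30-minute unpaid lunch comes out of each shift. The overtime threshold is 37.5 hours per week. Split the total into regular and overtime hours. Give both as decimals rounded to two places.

Regular 37.50 hours, overtime 7.98 hours

Tue: 10:23–18:41 = 8 h 18 min; less 30 min break → 7 h 48 min
Wed: 11:07–21:40 = 10 h 33 min; less 30 min break → 10 h 3 min
Thu: 06:39–16:43 = 10 h 4 min; less 30 min break → 9 h 34 min
Fri: 11:04–18:09 = 7 h 5 min; less 30 min break → 6 h 35 min
Sat: 07:26–19:25 = 11 h 59 min; less 30 min break → 11 h 29 min
Total worked: 45 h 29 min = 45.48 h.
Threshold 37.5 h → overtime 7 h 59 min, regular 37 h 30 min.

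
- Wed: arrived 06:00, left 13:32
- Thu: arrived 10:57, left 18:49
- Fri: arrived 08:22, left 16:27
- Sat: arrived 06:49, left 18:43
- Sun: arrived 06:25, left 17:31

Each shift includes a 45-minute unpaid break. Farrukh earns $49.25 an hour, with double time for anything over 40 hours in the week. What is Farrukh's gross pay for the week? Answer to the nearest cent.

Wed: 06:00–13:32 = 7 h 32 min; less 45 min break → 6 h 47 min
Thu: 10:57–18:49 = 7 h 52 min; less 45 min break → 7 h 7 min
Fri: 08:22–16:27 = 8 h 5 min; less 45 min break → 7 h 20 min
Sat: 06:49–18:43 = 11 h 54 min; less 45 min break → 11 h 9 min
Sun: 06:25–17:31 = 11 h 6 min; less 45 min break → 10 h 21 min
Total worked: 42 h 44 min = 2564 min.
Regular 40 h 0 min = 2400 min at $49.25/h; overtime 2 h 44 min = 164 min at $98.50/h.
Pay = (2400 × $49.25 + 164 × $98.50) ÷ 60 = $2239.23.

$2239.23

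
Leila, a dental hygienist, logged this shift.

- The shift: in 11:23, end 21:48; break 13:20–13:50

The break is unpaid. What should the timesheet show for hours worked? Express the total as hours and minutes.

The shift: 11:23–21:48 = 10 h 25 min; less 30 min break → 9 h 55 min

9 h 55 min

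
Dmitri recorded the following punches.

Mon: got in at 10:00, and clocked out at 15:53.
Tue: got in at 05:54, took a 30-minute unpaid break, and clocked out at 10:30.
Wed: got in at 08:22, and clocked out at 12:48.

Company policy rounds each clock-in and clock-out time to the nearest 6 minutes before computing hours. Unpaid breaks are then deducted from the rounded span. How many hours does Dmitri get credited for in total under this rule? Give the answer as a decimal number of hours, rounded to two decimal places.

14.40 hours

Mon: in 10:00→10:00, out 15:53→15:54; 5 h 54 min
Tue: in 05:54→05:54, out 10:30→10:30; 4 h 36 min − 30 min = 4 h 6 min
Wed: in 08:22→08:24, out 12:48→12:48; 4 h 24 min
Total credited: 14 h 24 min.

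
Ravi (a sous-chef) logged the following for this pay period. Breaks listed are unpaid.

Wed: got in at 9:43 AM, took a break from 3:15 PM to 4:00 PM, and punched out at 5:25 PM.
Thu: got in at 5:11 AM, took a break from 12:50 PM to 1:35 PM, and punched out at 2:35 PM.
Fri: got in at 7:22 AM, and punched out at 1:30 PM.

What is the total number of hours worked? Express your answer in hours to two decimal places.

21.73 hours

Wed: 9:43 AM–5:25 PM = 7 h 42 min; less 45 min break → 6 h 57 min
Thu: 5:11 AM–2:35 PM = 9 h 24 min; less 45 min break → 8 h 39 min
Fri: 7:22 AM–1:30 PM = 6 h 8 min
Total: 6 h 57 min + 8 h 39 min + 6 h 8 min = 21 h 44 min.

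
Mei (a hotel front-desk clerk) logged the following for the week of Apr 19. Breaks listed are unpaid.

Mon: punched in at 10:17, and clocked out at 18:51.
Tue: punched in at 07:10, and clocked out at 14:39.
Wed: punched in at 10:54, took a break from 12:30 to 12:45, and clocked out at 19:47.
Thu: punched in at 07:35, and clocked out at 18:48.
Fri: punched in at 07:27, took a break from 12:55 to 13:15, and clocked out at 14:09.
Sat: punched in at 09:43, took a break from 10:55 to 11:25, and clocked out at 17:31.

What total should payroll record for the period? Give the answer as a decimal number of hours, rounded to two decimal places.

49.57 hours

Mon: 10:17–18:51 = 8 h 34 min
Tue: 07:10–14:39 = 7 h 29 min
Wed: 10:54–19:47 = 8 h 53 min; less 15 min break → 8 h 38 min
Thu: 07:35–18:48 = 11 h 13 min
Fri: 07:27–14:09 = 6 h 42 min; less 20 min break → 6 h 22 min
Sat: 09:43–17:31 = 7 h 48 min; less 30 min break → 7 h 18 min
Total: 8 h 34 min + 7 h 29 min + 8 h 38 min + 11 h 13 min + 6 h 22 min + 7 h 18 min = 49 h 34 min.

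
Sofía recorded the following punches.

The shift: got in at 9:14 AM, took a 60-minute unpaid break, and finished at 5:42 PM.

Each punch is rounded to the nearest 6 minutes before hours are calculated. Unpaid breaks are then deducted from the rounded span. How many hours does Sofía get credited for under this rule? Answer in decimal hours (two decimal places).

The shift: in 9:14 AM→9:12 AM, out 5:42 PM→5:42 PM; 8 h 30 min − 60 min = 7 h 30 min

7.50 hours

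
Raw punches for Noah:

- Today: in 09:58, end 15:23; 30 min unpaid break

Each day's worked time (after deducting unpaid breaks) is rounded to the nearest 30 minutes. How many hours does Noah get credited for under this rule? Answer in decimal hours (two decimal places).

Today: 09:58–15:23 = 5 h 25 min − 30 min = 4 h 55 min → rounds to 5 h 0 min

5.00 hours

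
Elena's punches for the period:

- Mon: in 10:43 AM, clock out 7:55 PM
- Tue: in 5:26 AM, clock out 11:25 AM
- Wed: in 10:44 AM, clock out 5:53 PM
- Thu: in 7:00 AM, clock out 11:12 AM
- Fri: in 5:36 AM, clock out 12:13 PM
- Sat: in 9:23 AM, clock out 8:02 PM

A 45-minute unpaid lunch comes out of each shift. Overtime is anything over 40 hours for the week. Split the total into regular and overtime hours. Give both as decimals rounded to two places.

Regular 39.30 hours, overtime 0.00 hours

Mon: 10:43 AM–7:55 PM = 9 h 12 min; less 45 min break → 8 h 27 min
Tue: 5:26 AM–11:25 AM = 5 h 59 min; less 45 min break → 5 h 14 min
Wed: 10:44 AM–5:53 PM = 7 h 9 min; less 45 min break → 6 h 24 min
Thu: 7:00 AM–11:12 AM = 4 h 12 min; less 45 min break → 3 h 27 min
Fri: 5:36 AM–12:13 PM = 6 h 37 min; less 45 min break → 5 h 52 min
Sat: 9:23 AM–8:02 PM = 10 h 39 min; less 45 min break → 9 h 54 min
Total worked: 39 h 18 min = 39.30 h.
Threshold 40 h → overtime 0 h 0 min, regular 39 h 18 min.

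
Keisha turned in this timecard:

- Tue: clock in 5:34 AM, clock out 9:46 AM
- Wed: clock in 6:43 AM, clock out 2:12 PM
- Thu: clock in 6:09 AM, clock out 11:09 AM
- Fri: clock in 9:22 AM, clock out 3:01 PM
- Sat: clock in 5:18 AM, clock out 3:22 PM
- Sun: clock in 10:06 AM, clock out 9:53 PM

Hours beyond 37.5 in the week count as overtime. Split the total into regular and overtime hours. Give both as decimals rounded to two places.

Regular 37.50 hours, overtime 6.68 hours

Tue: 5:34 AM–9:46 AM = 4 h 12 min
Wed: 6:43 AM–2:12 PM = 7 h 29 min
Thu: 6:09 AM–11:09 AM = 5 h 0 min
Fri: 9:22 AM–3:01 PM = 5 h 39 min
Sat: 5:18 AM–3:22 PM = 10 h 4 min
Sun: 10:06 AM–9:53 PM = 11 h 47 min
Total worked: 44 h 11 min = 44.18 h.
Threshold 37.5 h → overtime 6 h 41 min, regular 37 h 30 min.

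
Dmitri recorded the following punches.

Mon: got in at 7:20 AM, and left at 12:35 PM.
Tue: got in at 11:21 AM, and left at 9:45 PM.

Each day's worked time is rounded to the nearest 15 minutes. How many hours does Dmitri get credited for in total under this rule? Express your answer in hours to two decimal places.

15.75 hours

Mon: 7:20 AM–12:35 PM = 5 h 15 min → rounds to 5 h 15 min
Tue: 11:21 AM–9:45 PM = 10 h 24 min → rounds to 10 h 30 min
Total credited: 15 h 45 min.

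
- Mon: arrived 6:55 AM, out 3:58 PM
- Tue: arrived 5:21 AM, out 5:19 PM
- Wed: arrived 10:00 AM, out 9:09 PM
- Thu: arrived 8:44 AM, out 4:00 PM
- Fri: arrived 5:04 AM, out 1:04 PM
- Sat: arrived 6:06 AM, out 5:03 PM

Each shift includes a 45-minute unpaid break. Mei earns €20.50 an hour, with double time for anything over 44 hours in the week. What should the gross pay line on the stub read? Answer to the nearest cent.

Mon: 6:55 AM–3:58 PM = 9 h 3 min; less 45 min break → 8 h 18 min
Tue: 5:21 AM–5:19 PM = 11 h 58 min; less 45 min break → 11 h 13 min
Wed: 10:00 AM–9:09 PM = 11 h 9 min; less 45 min break → 10 h 24 min
Thu: 8:44 AM–4:00 PM = 7 h 16 min; less 45 min break → 6 h 31 min
Fri: 5:04 AM–1:04 PM = 8 h 0 min; less 45 min break → 7 h 15 min
Sat: 6:06 AM–5:03 PM = 10 h 57 min; less 45 min break → 10 h 12 min
Total worked: 53 h 53 min = 3233 min.
Regular 44 h 0 min = 2640 min at €20.50/h; overtime 9 h 53 min = 593 min at €41.00/h.
Pay = (2640 × €20.50 + 593 × €41.00) ÷ 60 = €1307.22.

€1307.22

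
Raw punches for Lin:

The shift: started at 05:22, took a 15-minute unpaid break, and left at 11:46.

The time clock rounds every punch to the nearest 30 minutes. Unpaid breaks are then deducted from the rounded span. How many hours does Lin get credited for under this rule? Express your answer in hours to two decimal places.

The shift: in 05:22→05:30, out 11:46→12:00; 6 h 30 min − 15 min = 6 h 15 min

6.25 hours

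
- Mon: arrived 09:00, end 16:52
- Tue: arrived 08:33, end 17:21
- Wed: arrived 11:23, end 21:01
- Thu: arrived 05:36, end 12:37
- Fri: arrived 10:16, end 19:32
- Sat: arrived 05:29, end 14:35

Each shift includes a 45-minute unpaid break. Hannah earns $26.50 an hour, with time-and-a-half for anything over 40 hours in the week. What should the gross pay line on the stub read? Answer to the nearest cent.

$1345.54

Mon: 09:00–16:52 = 7 h 52 min; less 45 min break → 7 h 7 min
Tue: 08:33–17:21 = 8 h 48 min; less 45 min break → 8 h 3 min
Wed: 11:23–21:01 = 9 h 38 min; less 45 min break → 8 h 53 min
Thu: 05:36–12:37 = 7 h 1 min; less 45 min break → 6 h 16 min
Fri: 10:16–19:32 = 9 h 16 min; less 45 min break → 8 h 31 min
Sat: 05:29–14:35 = 9 h 6 min; less 45 min break → 8 h 21 min
Total worked: 47 h 11 min = 2831 min.
Regular 40 h 0 min = 2400 min at $26.50/h; overtime 7 h 11 min = 431 min at $39.75/h.
Pay = (2400 × $26.50 + 431 × $39.75) ÷ 60 = $1345.54.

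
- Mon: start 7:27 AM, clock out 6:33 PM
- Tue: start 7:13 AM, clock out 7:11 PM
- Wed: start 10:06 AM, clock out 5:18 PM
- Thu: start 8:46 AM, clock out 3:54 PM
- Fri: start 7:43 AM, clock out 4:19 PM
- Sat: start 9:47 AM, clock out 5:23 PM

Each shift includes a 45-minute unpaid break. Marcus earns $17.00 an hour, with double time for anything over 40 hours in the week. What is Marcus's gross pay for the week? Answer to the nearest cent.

$989.40

Mon: 7:27 AM–6:33 PM = 11 h 6 min; less 45 min break → 10 h 21 min
Tue: 7:13 AM–7:11 PM = 11 h 58 min; less 45 min break → 11 h 13 min
Wed: 10:06 AM–5:18 PM = 7 h 12 min; less 45 min break → 6 h 27 min
Thu: 8:46 AM–3:54 PM = 7 h 8 min; less 45 min break → 6 h 23 min
Fri: 7:43 AM–4:19 PM = 8 h 36 min; less 45 min break → 7 h 51 min
Sat: 9:47 AM–5:23 PM = 7 h 36 min; less 45 min break → 6 h 51 min
Total worked: 49 h 6 min = 2946 min.
Regular 40 h 0 min = 2400 min at $17.00/h; overtime 9 h 6 min = 546 min at $34.00/h.
Pay = (2400 × $17.00 + 546 × $34.00) ÷ 60 = $989.40.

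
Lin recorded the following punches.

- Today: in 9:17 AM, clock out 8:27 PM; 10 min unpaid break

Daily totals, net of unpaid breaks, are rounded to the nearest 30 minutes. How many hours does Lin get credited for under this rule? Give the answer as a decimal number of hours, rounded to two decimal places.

11.00 hours

Today: 9:17 AM–8:27 PM = 11 h 10 min − 10 min = 11 h 0 min → rounds to 11 h 0 min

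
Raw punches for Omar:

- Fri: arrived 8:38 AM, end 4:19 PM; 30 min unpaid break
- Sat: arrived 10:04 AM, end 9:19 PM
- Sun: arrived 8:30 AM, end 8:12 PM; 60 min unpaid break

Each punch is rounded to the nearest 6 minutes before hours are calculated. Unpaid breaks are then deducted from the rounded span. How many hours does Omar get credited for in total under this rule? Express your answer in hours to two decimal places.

29.10 hours

Fri: in 8:38 AM→8:36 AM, out 4:19 PM→4:18 PM; 7 h 42 min − 30 min = 7 h 12 min
Sat: in 10:04 AM→10:06 AM, out 9:19 PM→9:18 PM; 11 h 12 min
Sun: in 8:30 AM→8:30 AM, out 8:12 PM→8:12 PM; 11 h 42 min − 60 min = 10 h 42 min
Total credited: 29 h 6 min.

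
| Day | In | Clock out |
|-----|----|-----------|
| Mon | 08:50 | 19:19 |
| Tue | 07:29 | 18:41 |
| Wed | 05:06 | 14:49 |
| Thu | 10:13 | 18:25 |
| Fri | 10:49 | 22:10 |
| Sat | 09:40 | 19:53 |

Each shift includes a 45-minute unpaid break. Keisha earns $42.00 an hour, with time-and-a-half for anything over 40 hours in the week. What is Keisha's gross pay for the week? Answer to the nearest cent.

Mon: 08:50–19:19 = 10 h 29 min; less 45 min break → 9 h 44 min
Tue: 07:29–18:41 = 11 h 12 min; less 45 min break → 10 h 27 min
Wed: 05:06–14:49 = 9 h 43 min; less 45 min break → 8 h 58 min
Thu: 10:13–18:25 = 8 h 12 min; less 45 min break → 7 h 27 min
Fri: 10:49–22:10 = 11 h 21 min; less 45 min break → 10 h 36 min
Sat: 09:40–19:53 = 10 h 13 min; less 45 min break → 9 h 28 min
Total worked: 56 h 40 min = 3400 min.
Regular 40 h 0 min = 2400 min at $42.00/h; overtime 16 h 40 min = 1000 min at $63.00/h.
Pay = (2400 × $42.00 + 1000 × $63.00) ÷ 60 = $2730.00.

$2730.00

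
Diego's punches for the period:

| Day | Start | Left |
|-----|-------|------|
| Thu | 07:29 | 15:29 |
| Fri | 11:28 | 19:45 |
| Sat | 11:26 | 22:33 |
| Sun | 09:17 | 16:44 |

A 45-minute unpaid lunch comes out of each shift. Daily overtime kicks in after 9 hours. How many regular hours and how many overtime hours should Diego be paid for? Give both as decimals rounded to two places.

Regular 30.48 hours, overtime 1.37 hours

Thu: 07:29–15:29 = 8 h 0 min; less 45 min break → 7 h 15 min
Fri: 11:28–19:45 = 8 h 17 min; less 45 min break → 7 h 32 min
Sat: 11:26–22:33 = 11 h 7 min; less 45 min break → 10 h 22 min
Sun: 09:17–16:44 = 7 h 27 min; less 45 min break → 6 h 42 min
Thu reg 7 h 15 min / OT 0 h 0 min; Fri reg 7 h 32 min / OT 0 h 0 min; Sat reg 9 h 0 min / OT 1 h 22 min; Sun reg 6 h 42 min / OT 0 h 0 min.
Totals: regular 30 h 29 min, overtime 1 h 22 min.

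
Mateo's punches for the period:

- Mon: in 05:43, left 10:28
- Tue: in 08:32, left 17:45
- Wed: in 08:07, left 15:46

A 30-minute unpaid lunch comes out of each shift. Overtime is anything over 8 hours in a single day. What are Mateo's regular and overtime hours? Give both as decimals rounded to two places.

Regular 19.40 hours, overtime 0.72 hours

Mon: 05:43–10:28 = 4 h 45 min; less 30 min break → 4 h 15 min
Tue: 08:32–17:45 = 9 h 13 min; less 30 min break → 8 h 43 min
Wed: 08:07–15:46 = 7 h 39 min; less 30 min break → 7 h 9 min
Mon reg 4 h 15 min / OT 0 h 0 min; Tue reg 8 h 0 min / OT 0 h 43 min; Wed reg 7 h 9 min / OT 0 h 0 min.
Totals: regular 19 h 24 min, overtime 0 h 43 min.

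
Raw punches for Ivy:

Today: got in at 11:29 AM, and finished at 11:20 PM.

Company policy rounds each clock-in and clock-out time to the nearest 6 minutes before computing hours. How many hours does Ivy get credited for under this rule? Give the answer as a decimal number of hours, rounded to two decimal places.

Today: in 11:29 AM→11:30 AM, out 11:20 PM→11:18 PM; 11 h 48 min

11.80 hours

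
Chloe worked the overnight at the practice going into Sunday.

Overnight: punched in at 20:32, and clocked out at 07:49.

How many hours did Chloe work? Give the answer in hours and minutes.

Overnight: 20:32 → midnight = 3 h 28 min; midnight → 07:49 = 7 h 49 min; span 11 h 17 min

11 h 17 min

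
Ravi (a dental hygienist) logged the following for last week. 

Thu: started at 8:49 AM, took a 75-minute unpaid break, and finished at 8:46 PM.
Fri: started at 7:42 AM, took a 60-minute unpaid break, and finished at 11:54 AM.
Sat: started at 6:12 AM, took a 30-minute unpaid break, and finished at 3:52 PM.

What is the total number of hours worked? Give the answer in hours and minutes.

Thu: 8:49 AM–8:46 PM = 11 h 57 min; less 75 min break → 10 h 42 min
Fri: 7:42 AM–11:54 AM = 4 h 12 min; less 60 min break → 3 h 12 min
Sat: 6:12 AM–3:52 PM = 9 h 40 min; less 30 min break → 9 h 10 min
Total: 10 h 42 min + 3 h 12 min + 9 h 10 min = 23 h 4 min.

23 h 4 min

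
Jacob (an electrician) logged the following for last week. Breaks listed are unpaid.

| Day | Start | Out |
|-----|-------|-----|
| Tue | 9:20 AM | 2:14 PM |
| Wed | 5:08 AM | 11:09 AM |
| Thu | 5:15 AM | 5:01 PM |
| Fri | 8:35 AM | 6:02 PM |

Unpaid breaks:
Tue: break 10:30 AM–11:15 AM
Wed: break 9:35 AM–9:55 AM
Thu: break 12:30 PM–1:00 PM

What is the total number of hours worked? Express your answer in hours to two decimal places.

30.55 hours

Tue: 9:20 AM–2:14 PM = 4 h 54 min; less 45 min break → 4 h 9 min
Wed: 5:08 AM–11:09 AM = 6 h 1 min; less 20 min break → 5 h 41 min
Thu: 5:15 AM–5:01 PM = 11 h 46 min; less 30 min break → 11 h 16 min
Fri: 8:35 AM–6:02 PM = 9 h 27 min
Total: 4 h 9 min + 5 h 41 min + 11 h 16 min + 9 h 27 min = 30 h 33 min.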